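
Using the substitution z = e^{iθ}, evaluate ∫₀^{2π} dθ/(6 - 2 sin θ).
Call the integral J. The integrand is 2π-periodic and we integrate over a full period, so shifting θ does not change the value (θ → θ + π/2 turns sin θ into cos θ; θ → θ + π flips the sign of the trig term). Hence
  J = ∫₀^{2π} dθ/(6 + 2 cos θ).
Put z = e^{iθ}: then cos θ = (z + 1/z)/2, dθ = dz/(iz), and z runs once counterclockwise around |z| = 1:
  J = ∮_{|z|=1} 1/(6 + 2*(z + 1/z)/2) · dz/(iz) = (2/i) ∮_{|z|=1} dz/(2*z^2 + 12*z + 2).
The roots of 2*z^2 + 12*z + 2 are z = (-6 ± sqrt(6^2 - 2^2))/2, with sqrt(32) = 4*sqrt(2); their product is 1, so only z₊ = -3 + 2*sqrt(2) lies inside the unit circle (z₋ = -3 - 2*sqrt(2) lies outside).
z₊ is a simple zero of q(z) = 2*z^2 + 12*z + 2, so Res(1/q, z₊) = 1/q'(z₊) with q'(z) = 4*z + 12; and q'(z₊) = 2*(z₊ - z₋) = 8*sqrt(2).
Therefore J = (2/i) · 2πi · 1/(8*sqrt(2)) = 2*pi/(4*sqrt(2)) = sqrt(2)*pi/4

Final answer: sqrt(2)*pi/4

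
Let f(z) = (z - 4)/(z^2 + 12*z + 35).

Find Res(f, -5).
-9/2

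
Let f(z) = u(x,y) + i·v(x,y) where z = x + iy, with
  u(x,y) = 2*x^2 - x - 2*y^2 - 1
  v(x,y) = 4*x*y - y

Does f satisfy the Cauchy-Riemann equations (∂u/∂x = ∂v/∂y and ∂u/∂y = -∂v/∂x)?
∂u/∂x = 4*x - 1
∂v/∂y = 4*x - 1
∂u/∂y = -4*y
∂v/∂x = 4*y
∂u/∂x = ∂v/∂y and ∂u/∂y = -∂v/∂x hold identically; f is analytic.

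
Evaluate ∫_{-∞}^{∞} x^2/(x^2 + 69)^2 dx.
Let f(z) = z^2/(z^2 + 69)^2. The denominator has no real zeros and deg Q - deg P = 2 ≥ 2, so the integral of f over the upper semicircle |z| = R tends to 0 as R → ∞. Closing the contour in the upper half-plane,
  ∫_{-∞}^{∞} f(x) dx = 2πi · Σ Res(f, z_k)  over the poles with Im z_k > 0.

Zeros of the denominator: z^2 + 69 = 0 gives z = ±sqrt(69)*I.
Upper half-plane: z = sqrt(69)*I (a pole of order 2).

Write f(z) = g(z)/(z - sqrt(69)*I)^2 with g(z) = z^2/(z + sqrt(69)*I)^2. For a double pole, Res(f, z₀) = g'(z₀):
  g'(z) = 2*sqrt(69)*I*z/(z + sqrt(69)*I)^3
  Res(f, sqrt(69)*I) = g'(sqrt(69)*I) = -sqrt(69)*I/276

∫_{-∞}^{∞} f(x) dx = 2πi · (-sqrt(69)*I/276) = sqrt(69)*pi/138

Final answer: sqrt(69)*pi/138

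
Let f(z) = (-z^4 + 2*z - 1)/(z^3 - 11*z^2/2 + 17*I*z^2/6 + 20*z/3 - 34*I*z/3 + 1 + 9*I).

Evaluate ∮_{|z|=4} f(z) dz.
By the residue theorem, ∮_C f(z) dz = 2πi · (sum of the residues of f at the poles inside |z| = 4).

The denominator factors as (z - 1 + I)*(z - 3 + I/3)*(z - 3/2 + 3*I/2), so the singularities of f are simple poles at z = 1 - I, z = 3 - I/3, z = 3/2 - 3*I/2.
  |1 - I|² = 2 < 16 = 4², so this pole is inside the contour.
  |3 - I/3|² = 82/9 < 16 = 4², so this pole is inside the contour.
  |3/2 - 3*I/2|² = 9/2 < 16 = 4², so this pole is inside the contour.

With P(z) = -z^4 + 2*z - 1 and Q(z) = z^3 - 11*z^2/2 + 17*I*z^2/6 + 20*z/3 - 34*I*z/3 + 1 + 9*I, each pole is simple, so Res(f, z₀) = P(z₀)/Q'(z₀) with Q'(z) = 3*z^2 - 11*z + 17*I*z/3 + 20/3 - 34*I/3.
  Res(f, 1 - I) = P(1 - I)/Q'(1 - I) = (5 - 2*I)/(4/3 - 2*I/3) = 18/5 + 3*I/10
  Res(f, 3 - I/3) = P(3 - I/3)/Q'(3 - I/3) = (-5671/81 + 314*I/9)/(20/9 + 10*I/3) = -1432/585 + 1511*I/78
  Res(f, 3/2 - 3*I/2) = P(3/2 - 3*I/2)/Q'(3/2 - 3*I/2) = (89/4 - 3*I)/(-4/3 + I/6) = -1086/65 + 21*I/130

Sum of residues inside C: -140/9 + 119*I/6
∮_C f(z) dz = 2πi · (-140/9 + 119*I/6) = pi*(-119/3 - 280*I/9)

Final answer: pi*(-119/3 - 280*I/9)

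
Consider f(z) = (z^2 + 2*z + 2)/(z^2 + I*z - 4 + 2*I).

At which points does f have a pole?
The singularities of f are the zeros of the denominator. Factoring,
  z^2 + I*z - 4 + 2*I = (z - 2 + I)*(z + 2)
so the candidates are z = 2 - I, z = -2.

Check the numerator P(z) = z^2 + 2*z + 2 at each one:
  P(2 - I) = 9 - 6*I ≠ 0, so z = 2 - I is a (simple) pole.
  P(-2) = 2 ≠ 0, so z = -2 is a (simple) pole.

Poles of f: {-2, 2 - I}

Final answer: {-2, 2 - I}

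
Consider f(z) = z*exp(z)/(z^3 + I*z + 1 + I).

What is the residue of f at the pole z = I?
Write f(z) = P(z)/Q(z) with P(z) = z*exp(z) and Q(z) = z^3 + I*z + 1 + I.
The denominator factors as Q(z) = (z + 1)*(z - 1 + I)*(z - I), so z = I is a simple zero of Q and P is analytic there; z = I is therefore a simple pole and
  Res(f, z₀) = P(z₀)/Q'(z₀).

Q'(z) = 3*z^2 + I, so Q'(I) = -3 + I.
P(I) = I*exp(I).

Res(f, I) = (I*exp(I))/(-3 + I) = (1/10 - 3*I/10)*exp(I)

Final answer: (1/10 - 3*I/10)*exp(I)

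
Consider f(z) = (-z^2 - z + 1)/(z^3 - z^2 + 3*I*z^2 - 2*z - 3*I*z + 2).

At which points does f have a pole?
The singularities of f are the zeros of the denominator. Factoring,
  z^3 - z^2 + 3*I*z^2 - 2*z - 3*I*z + 2 = (z + I)*(z + 2*I)*(z - 1)
so the candidates are z = -I, z = -2*I, z = 1.

Check the numerator P(z) = -z^2 - z + 1 at each one:
  P(-I) = 2 + I ≠ 0, so z = -I is a (simple) pole.
  P(-2*I) = 5 + 2*I ≠ 0, so z = -2*I is a (simple) pole.
  P(1) = -1 ≠ 0, so z = 1 is a (simple) pole.

Poles of f: {-2*I, -I, 1}

Final answer: {-2*I, -I, 1}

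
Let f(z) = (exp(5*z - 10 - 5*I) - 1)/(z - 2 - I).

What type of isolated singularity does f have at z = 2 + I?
Let u = z - 2 - I. The exponent is 5*z - 10 - 5*I = 5u, so
  f = (e^(5u) - 1)/u = ((5u) + (5u)^2/2 + (5u)^3/6 + ...)/u = 5 + (25/2)*u + (125/6)*u^2 + ...
The Laurent expansion about u = 0 has no negative powers; equivalently lim_{z→2 + I} f(z) = 5 exists and is finite.
So the singularity is removable.

Final answer: removable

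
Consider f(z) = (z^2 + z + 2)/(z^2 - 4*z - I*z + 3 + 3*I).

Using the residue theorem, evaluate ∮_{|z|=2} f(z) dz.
By the residue theorem, ∮_C f(z) dz = 2πi · (sum of the residues of f at the poles inside |z| = 2).

The denominator factors as (z - 1 - I)*(z - 3), so the singularities of f are simple poles at z = 1 + I, z = 3.
  |1 + I|² = 2 < 4 = 2², so this pole is inside the contour.
  |3|² = 9 > 4 = 2², so this pole is outside the contour.

With P(z) = z^2 + z + 2 and Q(z) = z^2 - 4*z - I*z + 3 + 3*I, each pole is simple, so Res(f, z₀) = P(z₀)/Q'(z₀) with Q'(z) = 2*z - 4 - I.
  Res(f, 1 + I) = P(1 + I)/Q'(1 + I) = (3 + 3*I)/(-2 + I) = -3/5 - 9*I/5

∮_C f(z) dz = 2πi · (-3/5 - 9*I/5) = pi*(18/5 - 6*I/5)

Final answer: pi*(18/5 - 6*I/5)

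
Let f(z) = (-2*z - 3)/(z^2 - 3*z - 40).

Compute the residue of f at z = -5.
Write f(z) = P(z)/Q(z) with P(z) = -2*z - 3 and Q(z) = z^2 - 3*z - 40.
The denominator factors as Q(z) = (z + 5)*(z - 8), so z = -5 is a simple zero of Q and P is analytic there; z = -5 is therefore a simple pole and
  Res(f, z₀) = P(z₀)/Q'(z₀).

Q'(z) = 2*z - 3, so Q'(-5) = -13.
P(-5) = 7.

Res(f, -5) = (7)/(-13) = -7/13

Final answer: -7/13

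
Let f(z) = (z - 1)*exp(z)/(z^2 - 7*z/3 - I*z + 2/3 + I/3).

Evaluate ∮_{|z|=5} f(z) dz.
pi*(6/17 + 10*I/17)*exp(1/3) + pi*(-6/17 + 24*I/17)*exp(2 + I)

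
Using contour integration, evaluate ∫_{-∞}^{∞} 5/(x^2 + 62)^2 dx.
Let f(z) = 5/(z^2 + 62)^2. The denominator has no real zeros and deg Q - deg P = 4 ≥ 2, so the integral of f over the upper semicircle |z| = R tends to 0 as R → ∞. Closing the contour in the upper half-plane,
  ∫_{-∞}^{∞} f(x) dx = 2πi · Σ Res(f, z_k)  over the poles with Im z_k > 0.

Zeros of the denominator: z^2 + 62 = 0 gives z = ±sqrt(62)*I.
Upper half-plane: z = sqrt(62)*I (a pole of order 2).

Write f(z) = g(z)/(z - sqrt(62)*I)^2 with g(z) = 5/(z + sqrt(62)*I)^2. For a double pole, Res(f, z₀) = g'(z₀):
  g'(z) = -10/(z + sqrt(62)*I)^3
  Res(f, sqrt(62)*I) = g'(sqrt(62)*I) = -5*sqrt(62)*I/15376

∫_{-∞}^{∞} f(x) dx = 2πi · (-5*sqrt(62)*I/15376) = 5*sqrt(62)*pi/7688

Final answer: 5*sqrt(62)*pi/7688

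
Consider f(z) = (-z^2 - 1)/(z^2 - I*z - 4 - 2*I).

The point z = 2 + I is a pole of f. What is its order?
Factor the denominator:
  z^2 - I*z - 4 - 2*I = (z - 2 - I)*(z + 2)

The numerator P(z) = -z^2 - 1 has P(2 + I) = -4 - 4*I ≠ 0, so no factor of (z - 2 - I) cancels.
Near z = 2 + I we can therefore write f(z) = g(z)/(z - 2 - I) with g analytic at 2 + I and g(2 + I) ≠ 0 (g is the numerator divided by the remaining denominator factors).

Hence z = 2 + I is a pole of order 1.

Final answer: 1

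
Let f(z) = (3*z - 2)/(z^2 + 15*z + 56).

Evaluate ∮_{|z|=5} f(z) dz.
By the residue theorem, ∮_C f(z) dz = 2πi · (sum of the residues of f at the poles inside |z| = 5).

The denominator factors as (z + 8)*(z + 7), so the singularities of f are simple poles at z = -8, z = -7.
  |-8|² = 64 > 25 = 5², so this pole is outside the contour.
  |-7|² = 49 > 25 = 5², so this pole is outside the contour.

No pole lies inside the contour, so f is analytic on and inside C and the integral is 0 (Cauchy's theorem).

Final answer: 0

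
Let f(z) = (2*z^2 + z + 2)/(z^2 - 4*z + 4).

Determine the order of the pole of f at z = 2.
Factor the denominator:
  z^2 - 4*z + 4 = (z - 2)^2

The numerator P(z) = 2*z^2 + z + 2 has P(2) = 12 ≠ 0, so no factor of (z - 2) cancels.
Near z = 2 we can therefore write f(z) = g(z)/(z - 2)^2 with g analytic at 2 and g(2) ≠ 0 (g is just the numerator).

Hence z = 2 is a pole of order 2.

Final answer: 2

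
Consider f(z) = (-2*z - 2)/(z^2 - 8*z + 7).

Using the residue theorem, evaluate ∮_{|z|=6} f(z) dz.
By the residue theorem, ∮_C f(z) dz = 2πi · (sum of the residues of f at the poles inside |z| = 6).

The denominator factors as (z - 7)*(z - 1), so the singularities of f are simple poles at z = 7, z = 1.
  |7|² = 49 > 36 = 6², so this pole is outside the contour.
  |1|² = 1 < 36 = 6², so this pole is inside the contour.

With P(z) = -2*z - 2 and Q(z) = z^2 - 8*z + 7, each pole is simple, so Res(f, z₀) = P(z₀)/Q'(z₀) with Q'(z) = 2*z - 8.
  Res(f, 1) = P(1)/Q'(1) = (-4)/(-6) = 2/3

∮_C f(z) dz = 2πi · (2/3) = 4*I*pi/3

Final answer: 4*I*pi/3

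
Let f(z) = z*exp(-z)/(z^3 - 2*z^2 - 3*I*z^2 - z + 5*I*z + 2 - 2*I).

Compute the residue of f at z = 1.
(-2/5 + I/5)*exp(-1)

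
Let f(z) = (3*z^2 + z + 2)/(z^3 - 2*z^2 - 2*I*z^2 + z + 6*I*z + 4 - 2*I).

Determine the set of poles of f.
The singularities of f are the zeros of the denominator. Factoring,
  z^3 - 2*z^2 - 2*I*z^2 + z + 6*I*z + 4 - 2*I = (z - 2*I)*(z - 2 + I)*(z - I)
so the candidates are z = 2*I, z = 2 - I, z = I.

Check the numerator P(z) = 3*z^2 + z + 2 at each one:
  P(2*I) = -10 + 2*I ≠ 0, so z = 2*I is a (simple) pole.
  P(2 - I) = 13 - 13*I ≠ 0, so z = 2 - I is a (simple) pole.
  P(I) = -1 + I ≠ 0, so z = I is a (simple) pole.

Poles of f: {I, 2*I, 2 - I}

Final answer: {I, 2*I, 2 - I}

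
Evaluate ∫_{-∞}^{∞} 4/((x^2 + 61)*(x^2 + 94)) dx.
2*pi*(-61*sqrt(94) + 94*sqrt(61))/94611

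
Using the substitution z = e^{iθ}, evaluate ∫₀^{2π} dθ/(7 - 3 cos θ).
Call the integral J. The integrand is 2π-periodic and we integrate over a full period, so shifting θ does not change the value (θ → θ + π flips the sign of the trig term). Hence
  J = ∫₀^{2π} dθ/(7 + 3 cos θ).
Put z = e^{iθ}: then cos θ = (z + 1/z)/2, dθ = dz/(iz), and z runs once counterclockwise around |z| = 1:
  J = ∮_{|z|=1} 1/(7 + 3*(z + 1/z)/2) · dz/(iz) = (2/i) ∮_{|z|=1} dz/(3*z^2 + 14*z + 3).
The roots of 3*z^2 + 14*z + 3 are z = (-7 ± sqrt(7^2 - 3^2))/3, with sqrt(40) = 2*sqrt(10); their product is 1, so only z₊ = -7/3 + 2*sqrt(10)/3 lies inside the unit circle (z₋ = -7/3 - 2*sqrt(10)/3 lies outside).
z₊ is a simple zero of q(z) = 3*z^2 + 14*z + 3, so Res(1/q, z₊) = 1/q'(z₊) with q'(z) = 6*z + 14; and q'(z₊) = 3*(z₊ - z₋) = 4*sqrt(10).
Therefore J = (2/i) · 2πi · 1/(4*sqrt(10)) = 2*pi/(2*sqrt(10)) = sqrt(10)*pi/10

Final answer: sqrt(10)*pi/10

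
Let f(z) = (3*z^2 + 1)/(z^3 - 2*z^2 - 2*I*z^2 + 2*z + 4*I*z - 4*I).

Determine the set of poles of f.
{2*I, 1 - I, 1 + I}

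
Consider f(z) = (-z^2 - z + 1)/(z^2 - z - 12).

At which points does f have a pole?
{-3, 4}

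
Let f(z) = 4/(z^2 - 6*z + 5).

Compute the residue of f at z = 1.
-1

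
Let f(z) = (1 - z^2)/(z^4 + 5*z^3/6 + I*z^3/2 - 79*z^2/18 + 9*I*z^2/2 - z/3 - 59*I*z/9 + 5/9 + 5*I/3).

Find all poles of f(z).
The singularities of f are the zeros of the denominator. Factoring,
  z^4 + 5*z^3/6 + I*z^3/2 - 79*z^2/18 + 9*I*z^2/2 - z/3 - 59*I*z/9 + 5/9 + 5*I/3 = (z - 3/2 + I/2)*(z - 1/3 + I)*(z + 3 - I)*(z - 1/3)
so the candidates are z = 3/2 - I/2, z = 1/3 - I, z = -3 + I, z = 1/3.

Check the numerator P(z) = 1 - z^2 at each one:
  P(3/2 - I/2) = -1 + 3*I/2 ≠ 0, so z = 3/2 - I/2 is a (simple) pole.
  P(1/3 - I) = 17/9 + 2*I/3 ≠ 0, so z = 1/3 - I is a (simple) pole.
  P(-3 + I) = -7 + 6*I ≠ 0, so z = -3 + I is a (simple) pole.
  P(1/3) = 8/9 ≠ 0, so z = 1/3 is a (simple) pole.

Poles of f: {-3 + I, 1/3 - I, 1/3, 3/2 - I/2}

Final answer: {-3 + I, 1/3 - I, 1/3, 3/2 - I/2}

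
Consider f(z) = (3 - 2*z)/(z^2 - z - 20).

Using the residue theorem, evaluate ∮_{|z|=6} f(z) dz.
-4*I*pi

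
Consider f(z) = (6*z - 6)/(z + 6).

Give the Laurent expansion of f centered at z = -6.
Put w = z - (-6), i.e. z = w - 6. The denominator is w, so it suffices to rewrite the numerator in powers of w.

P(z) = 6*z - 6
P(w - 6) = -42 + 6*w

Dividing each term by w:
  f = -42/w + 6

Substituting back w = z + 6:
  f(z) = -42/(z + 6) + 6

The series is finite because the numerator is a polynomial; the negative powers form the principal part, and the coefficient of 1/(z + 6) gives Res(f, -6) = -42.

Final answer: -42/(z + 6) + 6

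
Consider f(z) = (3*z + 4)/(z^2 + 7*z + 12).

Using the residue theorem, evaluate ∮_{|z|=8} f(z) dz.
6*I*pi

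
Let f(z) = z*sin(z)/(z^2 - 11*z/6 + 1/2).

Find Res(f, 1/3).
-2*sin(1/3)/7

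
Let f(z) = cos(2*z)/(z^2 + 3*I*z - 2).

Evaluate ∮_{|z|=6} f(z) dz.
By the residue theorem, ∮_C f(z) dz = 2πi · (sum of the residues of f at the poles inside |z| = 6).

The denominator factors as (z + 2*I)*(z + I), so the singularities of f are simple poles at z = -2*I, z = -I.
  |-2*I|² = 4 < 36 = 6², so this pole is inside the contour.
  |-I|² = 1 < 36 = 6², so this pole is inside the contour.

With P(z) = cos(2*z) and Q(z) = z^2 + 3*I*z - 2, each pole is simple, so Res(f, z₀) = P(z₀)/Q'(z₀) with Q'(z) = 2*z + 3*I.
  Res(f, -2*I) = P(-2*I)/Q'(-2*I) = (cosh(4))/(-I) = I*cosh(4)
  Res(f, -I) = P(-I)/Q'(-I) = (cosh(2))/(I) = -I*cosh(2)

Sum of residues inside C: -I*cosh(2) + I*cosh(4)
∮_C f(z) dz = 2πi · (-I*cosh(2) + I*cosh(4)) = -2*pi*cosh(4) + 2*pi*cosh(2)

Final answer: -2*pi*cosh(4) + 2*pi*cosh(2)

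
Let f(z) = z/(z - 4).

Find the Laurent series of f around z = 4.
Put w = z - (4), i.e. z = w + 4. The denominator is w, so it suffices to rewrite the numerator in powers of w.

P(z) = z
P(w + 4) = 4 + w

Dividing each term by w:
  f = 4/w + 1

Substituting back w = z - 4:
  f(z) = 4/(z - 4) + 1

The series is finite because the numerator is a polynomial; the negative powers form the principal part, and the coefficient of 1/(z - 4) gives Res(f, 4) = 4.

Final answer: 4/(z - 4) + 1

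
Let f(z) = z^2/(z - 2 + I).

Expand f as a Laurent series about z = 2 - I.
Put w = z - (2 - I), i.e. z = w + 2 - I. The denominator is w, so it suffices to rewrite the numerator in powers of w.

P(z) = z^2
P(w + 2 - I) = 3 - 4*I + (4 - 2*I)*w + w^2

Dividing each term by w:
  f = (3 - 4*I)/w + 4 - 2*I + w

Substituting back w = z - 2 + I:
  f(z) = (3 - 4*I)/(z - 2 + I) + 4 - 2*I + (z - 2 + I)

The series is finite because the numerator is a polynomial; the negative powers form the principal part, and the coefficient of 1/(z - 2 + I) gives Res(f, 2 - I) = 3 - 4*I.

Final answer: (3 - 4*I)/(z - 2 + I) + 4 - 2*I + (z - 2 + I)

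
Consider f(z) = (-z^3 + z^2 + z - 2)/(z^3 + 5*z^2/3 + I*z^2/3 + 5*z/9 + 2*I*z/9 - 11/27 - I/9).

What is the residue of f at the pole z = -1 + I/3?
179/153 - 121*I/153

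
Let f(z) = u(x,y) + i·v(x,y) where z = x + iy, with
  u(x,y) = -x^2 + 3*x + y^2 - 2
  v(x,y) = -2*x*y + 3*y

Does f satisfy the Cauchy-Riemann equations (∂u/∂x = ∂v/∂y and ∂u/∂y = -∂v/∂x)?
∂u/∂x = 3 - 2*x
∂v/∂y = 3 - 2*x
∂u/∂y = 2*y
∂v/∂x = -2*y
∂u/∂x = ∂v/∂y and ∂u/∂y = -∂v/∂x hold identically; f is analytic.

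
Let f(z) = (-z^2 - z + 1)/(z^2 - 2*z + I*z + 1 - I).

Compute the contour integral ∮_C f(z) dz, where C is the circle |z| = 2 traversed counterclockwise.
pi*(-2 - 6*I)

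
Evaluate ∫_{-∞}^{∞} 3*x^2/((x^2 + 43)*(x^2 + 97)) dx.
Let f(z) = 3*z^2/((z^2 + 43)*(z^2 + 97)). The denominator has no real zeros and deg Q - deg P = 2 ≥ 2, so the integral of f over the upper semicircle |z| = R tends to 0 as R → ∞. Closing the contour in the upper half-plane,
  ∫_{-∞}^{∞} f(x) dx = 2πi · Σ Res(f, z_k)  over the poles with Im z_k > 0.

Zeros of the denominator: z^2 + 97 = 0 gives z = ±sqrt(97)*I; z^2 + 43 = 0 gives z = ±sqrt(43)*I.
Upper half-plane: z = sqrt(43)*I, z = sqrt(97)*I (simple).

Each pole is a simple zero of Q(z) = z^4 + 140*z^2 + 4171, so Res(f, z₀) = P(z₀)/Q'(z₀) with P(z) = 3*z^2, Q'(z) = 4*z^3 + 280*z:
  Res(f, sqrt(43)*I) = (-129)/(108*sqrt(43)*I) = sqrt(43)*I/36
  Res(f, sqrt(97)*I) = (-291)/(-108*sqrt(97)*I) = -sqrt(97)*I/36

Sum of residues: I*(-sqrt(97) + sqrt(43))/36
∫_{-∞}^{∞} f(x) dx = 2πi · (I*(-sqrt(97) + sqrt(43))/36) = pi*(-sqrt(43) + sqrt(97))/18

Final answer: pi*(-sqrt(43) + sqrt(97))/18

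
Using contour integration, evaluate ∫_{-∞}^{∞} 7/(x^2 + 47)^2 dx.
Let f(z) = 7/(z^2 + 47)^2. The denominator has no real zeros and deg Q - deg P = 4 ≥ 2, so the integral of f over the upper semicircle |z| = R tends to 0 as R → ∞. Closing the contour in the upper half-plane,
  ∫_{-∞}^{∞} f(x) dx = 2πi · Σ Res(f, z_k)  over the poles with Im z_k > 0.

Zeros of the denominator: z^2 + 47 = 0 gives z = ±sqrt(47)*I.
Upper half-plane: z = sqrt(47)*I (a pole of order 2).

Write f(z) = g(z)/(z - sqrt(47)*I)^2 with g(z) = 7/(z + sqrt(47)*I)^2. For a double pole, Res(f, z₀) = g'(z₀):
  g'(z) = -14/(z + sqrt(47)*I)^3
  Res(f, sqrt(47)*I) = g'(sqrt(47)*I) = -7*sqrt(47)*I/8836

∫_{-∞}^{∞} f(x) dx = 2πi · (-7*sqrt(47)*I/8836) = 7*sqrt(47)*pi/4418

Final answer: 7*sqrt(47)*pi/4418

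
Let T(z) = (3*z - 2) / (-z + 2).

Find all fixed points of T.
T(z) = z means 3*z - 2 = z*(-z + 2), i.e.
  -z^2 - z + 2 = 0.
Discriminant: (-1)^2 - 4*(-1)*(2) = 9, so the roots are real.
  z = (1 ± sqrt(9))/(2*(-1))
Fixed points: {-2, 1}

Final answer: {-2, 1}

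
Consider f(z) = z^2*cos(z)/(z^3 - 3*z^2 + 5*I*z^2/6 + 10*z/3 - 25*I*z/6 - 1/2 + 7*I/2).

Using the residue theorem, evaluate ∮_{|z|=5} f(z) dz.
By the residue theorem, ∮_C f(z) dz = 2πi · (sum of the residues of f at the poles inside |z| = 5).

The denominator factors as (z + 3*I/2)*(z - 1 + I/3)*(z - 2 - I), so the singularities of f are simple poles at z = -3*I/2, z = 1 - I/3, z = 2 + I.
  |-3*I/2|² = 9/4 < 25 = 5², so this pole is inside the contour.
  |1 - I/3|² = 10/9 < 25 = 5², so this pole is inside the contour.
  |2 + I|² = 5 < 25 = 5², so this pole is inside the contour.

With P(z) = z^2*cos(z) and Q(z) = z^3 - 3*z^2 + 5*I*z^2/6 + 10*z/3 - 25*I*z/6 - 1/2 + 7*I/2, each pole is simple, so Res(f, z₀) = P(z₀)/Q'(z₀) with Q'(z) = 3*z^2 - 6*z + 5*I*z/3 + 10/3 - 25*I/6.
  Res(f, -3*I/2) = P(-3*I/2)/Q'(-3*I/2) = (-9*cosh(3/2)/4)/(-11/12 + 29*I/6) = (297/3485 + 1566*I/3485)*cosh(3/2)
  Res(f, 1 - I/3) = P(1 - I/3)/Q'(1 - I/3) = ((8/9 - 2*I/3)*cos(1 - I/3))/(5/9 - 5*I/2) = (28/85 + 24*I/85)*cos(1 - I/3)
  Res(f, 2 + I) = P(2 + I)/Q'(2 + I) = ((3 + 4*I)*cos(2 + I))/(-4/3 + 31*I/6) = (24/41 - 30*I/41)*cos(2 + I)

Sum of residues inside C: (24/41 - 30*I/41)*cos(2 + I) + (28/85 + 24*I/85)*cos(1 - I/3) + (297/3485 + 1566*I/3485)*cosh(3/2)
∮_C f(z) dz = 2πi · ((24/41 - 30*I/41)*cos(2 + I) + (28/85 + 24*I/85)*cos(1 - I/3) + (297/3485 + 1566*I/3485)*cosh(3/2)) = pi*(60/41 + 48*I/41)*cos(2 + I) + pi*(-48/85 + 56*I/85)*cos(1 - I/3) + pi*(-3132/3485 + 594*I/3485)*cosh(3/2)

Final answer: pi*(60/41 + 48*I/41)*cos(2 + I) + pi*(-48/85 + 56*I/85)*cos(1 - I/3) + pi*(-3132/3485 + 594*I/3485)*cosh(3/2)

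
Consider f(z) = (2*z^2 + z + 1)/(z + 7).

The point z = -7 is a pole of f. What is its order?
Factor the denominator:
  z + 7 = (z + 7)

The numerator P(z) = 2*z^2 + z + 1 has P(-7) = 92 ≠ 0, so no factor of (z + 7) cancels.
Near z = -7 we can therefore write f(z) = g(z)/(z + 7) with g analytic at -7 and g(-7) ≠ 0 (g is just the numerator).

Hence z = -7 is a pole of order 1.

Final answer: 1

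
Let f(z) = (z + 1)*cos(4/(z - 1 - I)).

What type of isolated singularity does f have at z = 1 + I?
Let u = z - 1 - I. Then
  cos(4/u) = Σ_{k≥0} (-1)^k (4)^(2k)/((2k)!·u^(2k)) = 1 - 8/u^2 + 32/(3*u^4) + ...
which has infinitely many negative powers of u, so cos(4/(z - 1 - I)) has an essential singularity at z = 1 + I.
The extra factor z + 1 is a nonzero polynomial; if the product had at most a pole at z = 1 + I, dividing by that polynomial would leave cos(4/(z - 1 - I)) with at most a pole too — contradiction. (Equivalently, the product's Laurent series still has infinitely many negative powers.)
So the singularity is essential.

Final answer: essential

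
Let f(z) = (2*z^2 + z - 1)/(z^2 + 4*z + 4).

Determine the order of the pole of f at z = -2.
Factor the denominator:
  z^2 + 4*z + 4 = (z + 2)^2

The numerator P(z) = 2*z^2 + z - 1 has P(-2) = 5 ≠ 0, so no factor of (z + 2) cancels.
Near z = -2 we can therefore write f(z) = g(z)/(z + 2)^2 with g analytic at -2 and g(-2) ≠ 0 (g is just the numerator).

Hence z = -2 is a pole of order 2.

Final answer: 2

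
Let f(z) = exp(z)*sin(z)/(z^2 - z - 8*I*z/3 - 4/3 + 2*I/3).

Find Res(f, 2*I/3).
Write f(z) = P(z)/Q(z) with P(z) = exp(z)*sin(z) and Q(z) = z^2 - z - 8*I*z/3 - 4/3 + 2*I/3.
The denominator factors as Q(z) = (z - 2*I/3)*(z - 1 - 2*I), so z = 2*I/3 is a simple zero of Q and P is analytic there; z = 2*I/3 is therefore a simple pole and
  Res(f, z₀) = P(z₀)/Q'(z₀).

Q'(z) = 2*z - 1 - 8*I/3, so Q'(2*I/3) = -1 - 4*I/3.
P(2*I/3) = I*exp(2*I/3)*sinh(2/3).

Res(f, 2*I/3) = (I*exp(2*I/3)*sinh(2/3))/(-1 - 4*I/3) = (-12/25 - 9*I/25)*exp(2*I/3)*sinh(2/3)

Final answer: (-12/25 - 9*I/25)*exp(2*I/3)*sinh(2/3)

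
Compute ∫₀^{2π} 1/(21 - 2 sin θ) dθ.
Call the integral J. The integrand is 2π-periodic and we integrate over a full period, so shifting θ does not change the value (θ → θ + π/2 turns sin θ into cos θ; θ → θ + π flips the sign of the trig term). Hence
  J = ∫₀^{2π} dθ/(21 + 2 cos θ).
Put z = e^{iθ}: then cos θ = (z + 1/z)/2, dθ = dz/(iz), and z runs once counterclockwise around |z| = 1:
  J = ∮_{|z|=1} 1/(21 + 2*(z + 1/z)/2) · dz/(iz) = (2/i) ∮_{|z|=1} dz/(2*z^2 + 42*z + 2).
The roots of 2*z^2 + 42*z + 2 are z = (-21 ± sqrt(21^2 - 2^2))/2, with sqrt(437) = sqrt(437); their product is 1, so only z₊ = -21/2 + sqrt(437)/2 lies inside the unit circle (z₋ = -21/2 - sqrt(437)/2 lies outside).
z₊ is a simple zero of q(z) = 2*z^2 + 42*z + 2, so Res(1/q, z₊) = 1/q'(z₊) with q'(z) = 4*z + 42; and q'(z₊) = 2*(z₊ - z₋) = 2*sqrt(437).
Therefore J = (2/i) · 2πi · 1/(2*sqrt(437)) = 2*pi/(sqrt(437)) = 2*sqrt(437)*pi/437

Final answer: 2*sqrt(437)*pi/437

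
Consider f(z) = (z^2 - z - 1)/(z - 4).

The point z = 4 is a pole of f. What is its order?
Factor the denominator:
  z - 4 = (z - 4)

The numerator P(z) = z^2 - z - 1 has P(4) = 11 ≠ 0, so no factor of (z - 4) cancels.
Near z = 4 we can therefore write f(z) = g(z)/(z - 4) with g analytic at 4 and g(4) ≠ 0 (g is just the numerator).

Hence z = 4 is a pole of order 1.

Final answer: 1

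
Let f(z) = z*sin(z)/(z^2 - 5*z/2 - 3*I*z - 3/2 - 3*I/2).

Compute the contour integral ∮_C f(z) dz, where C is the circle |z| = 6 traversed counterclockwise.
By the residue theorem, ∮_C f(z) dz = 2πi · (sum of the residues of f at the poles inside |z| = 6).

The denominator factors as (z - 3 - 3*I)*(z + 1/2), so the singularities of f are simple poles at z = 3 + 3*I, z = -1/2.
  |3 + 3*I|² = 18 < 36 = 6², so this pole is inside the contour.
  |-1/2|² = 1/4 < 36 = 6², so this pole is inside the contour.

With P(z) = z*sin(z) and Q(z) = z^2 - 5*z/2 - 3*I*z - 3/2 - 3*I/2, each pole is simple, so Res(f, z₀) = P(z₀)/Q'(z₀) with Q'(z) = 2*z - 5/2 - 3*I.
  Res(f, 3 + 3*I) = P(3 + 3*I)/Q'(3 + 3*I) = ((3 + 3*I)*sin(3 + 3*I))/(7/2 + 3*I) = (78/85 + 6*I/85)*sin(3 + 3*I)
  Res(f, -1/2) = P(-1/2)/Q'(-1/2) = (sin(1/2)/2)/(-7/2 - 3*I) = (-7/85 + 6*I/85)*sin(1/2)

Sum of residues inside C: (78/85 + 6*I/85)*sin(3 + 3*I) + (-7/85 + 6*I/85)*sin(1/2)
∮_C f(z) dz = 2πi · ((78/85 + 6*I/85)*sin(3 + 3*I) + (-7/85 + 6*I/85)*sin(1/2)) = pi*(-12/85 - 14*I/85)*sin(1/2) + pi*(-12/85 + 156*I/85)*sin(3 + 3*I)

Final answer: pi*(-12/85 - 14*I/85)*sin(1/2) + pi*(-12/85 + 156*I/85)*sin(3 + 3*I)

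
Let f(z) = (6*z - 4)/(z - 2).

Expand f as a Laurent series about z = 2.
Put w = z - (2), i.e. z = w + 2. The denominator is w, so it suffices to rewrite the numerator in powers of w.

P(z) = 6*z - 4
P(w + 2) = 8 + 6*w

Dividing each term by w:
  f = 8/w + 6

Substituting back w = z - 2:
  f(z) = 8/(z - 2) + 6

The series is finite because the numerator is a polynomial; the negative powers form the principal part, and the coefficient of 1/(z - 2) gives Res(f, 2) = 8.

Final answer: 8/(z - 2) + 6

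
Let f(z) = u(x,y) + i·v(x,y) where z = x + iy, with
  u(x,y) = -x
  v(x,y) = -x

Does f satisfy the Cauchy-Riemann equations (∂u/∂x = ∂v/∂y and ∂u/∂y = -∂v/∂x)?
∂u/∂x = -1
∂v/∂y = 0
∂u/∂y = 0
∂v/∂x = -1
∂u/∂x ≠ ∂v/∂y and ∂u/∂y ≠ -∂v/∂x; the Cauchy-Riemann equations are not satisfied, so f is not analytic.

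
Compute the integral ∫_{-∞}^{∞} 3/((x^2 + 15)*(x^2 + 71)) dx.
Let f(z) = 3/((z^2 + 15)*(z^2 + 71)). The denominator has no real zeros and deg Q - deg P = 4 ≥ 2, so the integral of f over the upper semicircle |z| = R tends to 0 as R → ∞. Closing the contour in the upper half-plane,
  ∫_{-∞}^{∞} f(x) dx = 2πi · Σ Res(f, z_k)  over the poles with Im z_k > 0.

Zeros of the denominator: z^2 + 15 = 0 gives z = ±sqrt(15)*I; z^2 + 71 = 0 gives z = ±sqrt(71)*I.
Upper half-plane: z = sqrt(15)*I, z = sqrt(71)*I (simple).

Each pole is a simple zero of Q(z) = z^4 + 86*z^2 + 1065, so Res(f, z₀) = P(z₀)/Q'(z₀) with P(z) = 3, Q'(z) = 4*z^3 + 172*z:
  Res(f, sqrt(15)*I) = (3)/(112*sqrt(15)*I) = -sqrt(15)*I/560
  Res(f, sqrt(71)*I) = (3)/(-112*sqrt(71)*I) = 3*sqrt(71)*I/7952

Sum of residues: I*(-71*sqrt(15) + 15*sqrt(71))/39760
∫_{-∞}^{∞} f(x) dx = 2πi · (I*(-71*sqrt(15) + 15*sqrt(71))/39760) = pi*(-15*sqrt(71) + 71*sqrt(15))/19880

Final answer: pi*(-15*sqrt(71) + 71*sqrt(15))/19880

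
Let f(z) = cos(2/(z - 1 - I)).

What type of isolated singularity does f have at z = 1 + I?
Let u = z - 1 - I. Then
  cos(2/u) = Σ_{k≥0} (-1)^k (2)^(2k)/((2k)!·u^(2k)) = 1 - 2/u^2 + 2/(3*u^4) + ...
which has infinitely many negative powers of u, so cos(2/(z - 1 - I)) has an essential singularity at z = 1 + I.
So the singularity is essential.

Final answer: essential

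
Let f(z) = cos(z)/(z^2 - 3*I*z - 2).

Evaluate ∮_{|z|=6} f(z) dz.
By the residue theorem, ∮_C f(z) dz = 2πi · (sum of the residues of f at the poles inside |z| = 6).

The denominator factors as (z - 2*I)*(z - I), so the singularities of f are simple poles at z = 2*I, z = I.
  |2*I|² = 4 < 36 = 6², so this pole is inside the contour.
  |I|² = 1 < 36 = 6², so this pole is inside the contour.

With P(z) = cos(z) and Q(z) = z^2 - 3*I*z - 2, each pole is simple, so Res(f, z₀) = P(z₀)/Q'(z₀) with Q'(z) = 2*z - 3*I.
  Res(f, 2*I) = P(2*I)/Q'(2*I) = (cosh(2))/(I) = -I*cosh(2)
  Res(f, I) = P(I)/Q'(I) = (cosh(1))/(-I) = I*cosh(1)

Sum of residues inside C: -I*cosh(2) + I*cosh(1)
∮_C f(z) dz = 2πi · (-I*cosh(2) + I*cosh(1)) = -2*pi*cosh(1) + 2*pi*cosh(2)

Final answer: -2*pi*cosh(1) + 2*pi*cosh(2)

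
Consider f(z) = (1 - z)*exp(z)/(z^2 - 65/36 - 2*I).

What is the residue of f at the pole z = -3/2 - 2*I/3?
Write f(z) = P(z)/Q(z) with P(z) = (1 - z)*exp(z) and Q(z) = z^2 - 65/36 - 2*I.
The denominator factors as Q(z) = (z + 3/2 + 2*I/3)*(z - 3/2 - 2*I/3), so z = -3/2 - 2*I/3 is a simple zero of Q and P is analytic there; z = -3/2 - 2*I/3 is therefore a simple pole and
  Res(f, z₀) = P(z₀)/Q'(z₀).

Q'(z) = 2*z, so Q'(-3/2 - 2*I/3) = -3 - 4*I/3.
P(-3/2 - 2*I/3) = (5/2 + 2*I/3)*exp(-3/2 - 2*I/3).

Res(f, -3/2 - 2*I/3) = ((5/2 + 2*I/3)*exp(-3/2 - 2*I/3))/(-3 - 4*I/3) = (-151/194 + 12*I/97)*exp(-3/2 - 2*I/3)

Final answer: (-151/194 + 12*I/97)*exp(-3/2 - 2*I/3)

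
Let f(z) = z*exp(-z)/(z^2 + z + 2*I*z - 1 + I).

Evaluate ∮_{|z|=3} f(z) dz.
By the residue theorem, ∮_C f(z) dz = 2πi · (sum of the residues of f at the poles inside |z| = 3).

The denominator factors as (z + I)*(z + 1 + I), so the singularities of f are simple poles at z = -I, z = -1 - I.
  |-I|² = 1 < 9 = 3², so this pole is inside the contour.
  |-1 - I|² = 2 < 9 = 3², so this pole is inside the contour.

With P(z) = z*exp(-z) and Q(z) = z^2 + z + 2*I*z - 1 + I, each pole is simple, so Res(f, z₀) = P(z₀)/Q'(z₀) with Q'(z) = 2*z + 1 + 2*I.
  Res(f, -I) = P(-I)/Q'(-I) = (-I*exp(I))/(1) = -I*exp(I)
  Res(f, -1 - I) = P(-1 - I)/Q'(-1 - I) = ((-1 - I)*exp(1 + I))/(-1) = (1 + I)*exp(1 + I)

Sum of residues inside C: -I*exp(I) + (1 + I)*exp(1 + I)
∮_C f(z) dz = 2πi · (-I*exp(I) + (1 + I)*exp(1 + I)) = pi*(-2 + 2*I)*exp(1 + I) + 2*pi*exp(I)

Final answer: pi*(-2 + 2*I)*exp(1 + I) + 2*pi*exp(I)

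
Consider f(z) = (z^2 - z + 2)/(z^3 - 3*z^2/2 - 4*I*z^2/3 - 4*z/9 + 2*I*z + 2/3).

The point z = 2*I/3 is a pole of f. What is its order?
Factor the denominator:
  z^3 - 3*z^2/2 - 4*I*z^2/3 - 4*z/9 + 2*I*z + 2/3 = (z - 2*I/3)^2*(z - 3/2)

The numerator P(z) = z^2 - z + 2 has P(2*I/3) = 14/9 - 2*I/3 ≠ 0, so no factor of (z - 2*I/3) cancels.
Near z = 2*I/3 we can therefore write f(z) = g(z)/(z - 2*I/3)^2 with g analytic at 2*I/3 and g(2*I/3) ≠ 0 (g is the numerator divided by the remaining denominator factors).

Hence z = 2*I/3 is a pole of order 2.

Final answer: 2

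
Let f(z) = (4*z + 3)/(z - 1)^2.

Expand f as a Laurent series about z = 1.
7/(z - 1)^2 + 4/(z - 1)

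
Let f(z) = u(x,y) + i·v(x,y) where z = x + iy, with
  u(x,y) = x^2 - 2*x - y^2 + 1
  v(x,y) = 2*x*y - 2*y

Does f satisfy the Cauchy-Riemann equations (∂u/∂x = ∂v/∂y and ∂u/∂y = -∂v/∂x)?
∂u/∂x = 2*x - 2
∂v/∂y = 2*x - 2
∂u/∂y = -2*y
∂v/∂x = 2*y
∂u/∂x = ∂v/∂y and ∂u/∂y = -∂v/∂x hold identically; f is analytic.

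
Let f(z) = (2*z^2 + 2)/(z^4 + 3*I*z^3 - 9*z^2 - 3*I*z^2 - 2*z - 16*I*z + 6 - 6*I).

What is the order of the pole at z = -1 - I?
Factor the denominator:
  z^4 + 3*I*z^3 - 9*z^2 - 3*I*z^2 - 2*z - 16*I*z + 6 - 6*I = (z + 1 + I)^3*(z - 3)

The numerator P(z) = 2*z^2 + 2 has P(-1 - I) = 2 + 4*I ≠ 0, so no factor of (z + 1 + I) cancels.
Near z = -1 - I we can therefore write f(z) = g(z)/(z + 1 + I)^3 with g analytic at -1 - I and g(-1 - I) ≠ 0 (g is the numerator divided by the remaining denominator factors).

Hence z = -1 - I is a pole of order 3.

Final answer: 3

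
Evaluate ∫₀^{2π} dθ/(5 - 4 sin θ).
Call the integral J. The integrand is 2π-periodic and we integrate over a full period, so shifting θ does not change the value (θ → θ + π/2 turns sin θ into cos θ; θ → θ + π flips the sign of the trig term). Hence
  J = ∫₀^{2π} dθ/(5 + 4 cos θ).
Put z = e^{iθ}: then cos θ = (z + 1/z)/2, dθ = dz/(iz), and z runs once counterclockwise around |z| = 1:
  J = ∮_{|z|=1} 1/(5 + 4*(z + 1/z)/2) · dz/(iz) = (2/i) ∮_{|z|=1} dz/(4*z^2 + 10*z + 4).
The roots of 4*z^2 + 10*z + 4 are z = (-5 ± sqrt(5^2 - 4^2))/4, with sqrt(9) = 3; their product is 1, so only z₊ = -1/2 lies inside the unit circle (z₋ = -2 lies outside).
z₊ is a simple zero of q(z) = 4*z^2 + 10*z + 4, so Res(1/q, z₊) = 1/q'(z₊) with q'(z) = 8*z + 10; and q'(z₊) = 4*(z₊ - z₋) = 6.
Therefore J = (2/i) · 2πi · 1/(6) = 2*pi/(3) = 2*pi/3

Final answer: 2*pi/3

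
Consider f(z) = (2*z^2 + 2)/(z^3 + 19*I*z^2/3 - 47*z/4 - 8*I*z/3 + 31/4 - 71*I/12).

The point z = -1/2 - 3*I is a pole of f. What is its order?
2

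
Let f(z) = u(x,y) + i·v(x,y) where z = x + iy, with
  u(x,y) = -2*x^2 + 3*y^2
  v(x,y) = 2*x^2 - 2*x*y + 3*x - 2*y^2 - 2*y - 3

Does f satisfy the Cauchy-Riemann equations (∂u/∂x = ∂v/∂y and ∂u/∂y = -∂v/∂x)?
∂u/∂x = -4*x
∂v/∂y = -2*x - 4*y - 2
∂u/∂y = 6*y
∂v/∂x = 4*x - 2*y + 3
∂u/∂x ≠ ∂v/∂y and ∂u/∂y ≠ -∂v/∂x; the Cauchy-Riemann equations are not satisfied, so f is not analytic.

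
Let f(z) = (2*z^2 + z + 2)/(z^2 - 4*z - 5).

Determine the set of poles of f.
{-1, 5}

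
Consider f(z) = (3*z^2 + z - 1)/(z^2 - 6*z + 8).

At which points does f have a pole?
The singularities of f are the zeros of the denominator. Factoring,
  z^2 - 6*z + 8 = (z - 4)*(z - 2)
so the candidates are z = 4, z = 2.

Check the numerator P(z) = 3*z^2 + z - 1 at each one:
  P(4) = 51 ≠ 0, so z = 4 is a (simple) pole.
  P(2) = 13 ≠ 0, so z = 2 is a (simple) pole.

Poles of f: {2, 4}

Final answer: {2, 4}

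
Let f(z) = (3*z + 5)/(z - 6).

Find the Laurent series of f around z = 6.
23/(z - 6) + 3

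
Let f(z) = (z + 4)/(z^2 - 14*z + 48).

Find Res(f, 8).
6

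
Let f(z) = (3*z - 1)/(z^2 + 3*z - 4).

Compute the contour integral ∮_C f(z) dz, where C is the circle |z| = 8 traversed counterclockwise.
By the residue theorem, ∮_C f(z) dz = 2πi · (sum of the residues of f at the poles inside |z| = 8).

The denominator factors as (z + 4)*(z - 1), so the singularities of f are simple poles at z = -4, z = 1.
  |-4|² = 16 < 64 = 8², so this pole is inside the contour.
  |1|² = 1 < 64 = 8², so this pole is inside the contour.

With P(z) = 3*z - 1 and Q(z) = z^2 + 3*z - 4, each pole is simple, so Res(f, z₀) = P(z₀)/Q'(z₀) with Q'(z) = 2*z + 3.
  Res(f, -4) = P(-4)/Q'(-4) = (-13)/(-5) = 13/5
  Res(f, 1) = P(1)/Q'(1) = (2)/(5) = 2/5

Sum of residues inside C: 3
∮_C f(z) dz = 2πi · (3) = 6*I*pi

Final answer: 6*I*pi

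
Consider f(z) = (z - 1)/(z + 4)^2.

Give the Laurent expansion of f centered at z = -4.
Put w = z - (-4), i.e. z = w - 4. The denominator is w^2, so it suffices to rewrite the numerator in powers of w.

P(z) = z - 1
P(w - 4) = -5 + w

Dividing each term by w^2:
  f = -5/w^2 + 1/w

Substituting back w = z + 4:
  f(z) = -5/(z + 4)^2 + 1/(z + 4)

The series is finite because the numerator is a polynomial; the negative powers form the principal part, and the coefficient of 1/(z + 4) gives Res(f, -4) = 1.

Final answer: -5/(z + 4)^2 + 1/(z + 4)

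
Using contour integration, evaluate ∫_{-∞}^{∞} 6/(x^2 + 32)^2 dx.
Let f(z) = 6/(z^2 + 32)^2. The denominator has no real zeros and deg Q - deg P = 4 ≥ 2, so the integral of f over the upper semicircle |z| = R tends to 0 as R → ∞. Closing the contour in the upper half-plane,
  ∫_{-∞}^{∞} f(x) dx = 2πi · Σ Res(f, z_k)  over the poles with Im z_k > 0.

Zeros of the denominator: z^2 + 32 = 0 gives z = ±4*sqrt(2)*I.
Upper half-plane: z = 4*sqrt(2)*I (a pole of order 2).

Write f(z) = g(z)/(z - 4*sqrt(2)*I)^2 with g(z) = 6/(z + 4*sqrt(2)*I)^2. For a double pole, Res(f, z₀) = g'(z₀):
  g'(z) = -12/(z + 4*sqrt(2)*I)^3
  Res(f, 4*sqrt(2)*I) = g'(4*sqrt(2)*I) = -3*sqrt(2)*I/512

∫_{-∞}^{∞} f(x) dx = 2πi · (-3*sqrt(2)*I/512) = 3*sqrt(2)*pi/256

Final answer: 3*sqrt(2)*pi/256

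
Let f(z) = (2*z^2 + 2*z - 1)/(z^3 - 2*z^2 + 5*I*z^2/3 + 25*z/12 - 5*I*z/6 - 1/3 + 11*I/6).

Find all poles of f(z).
The singularities of f are the zeros of the denominator. Factoring,
  z^3 - 2*z^2 + 5*I*z^2/3 + 25*z/12 - 5*I*z/6 - 1/3 + 11*I/6 = (z + 2*I/3)*(z - 1/2 - I)*(z - 3/2 + 2*I)
so the candidates are z = -2*I/3, z = 1/2 + I, z = 3/2 - 2*I.

Check the numerator P(z) = 2*z^2 + 2*z - 1 at each one:
  P(-2*I/3) = -17/9 - 4*I/3 ≠ 0, so z = -2*I/3 is a (simple) pole.
  P(1/2 + I) = -3/2 + 4*I ≠ 0, so z = 1/2 + I is a (simple) pole.
  P(3/2 - 2*I) = -3/2 - 16*I ≠ 0, so z = 3/2 - 2*I is a (simple) pole.

Poles of f: {-2*I/3, 1/2 + I, 3/2 - 2*I}

Final answer: {-2*I/3, 1/2 + I, 3/2 - 2*I}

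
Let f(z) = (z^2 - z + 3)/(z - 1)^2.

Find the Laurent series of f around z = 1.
3/(z - 1)^2 + 1/(z - 1) + 1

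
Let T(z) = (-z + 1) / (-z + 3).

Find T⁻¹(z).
Set w = T(z) = (-z + 1) / (-z + 3) and solve for z:
  w*(-z + 3) = -z + 1
  3*w + z*(1 - w) - 1 = 0
  z*(1 - w) = 1 - 3*w
  z = (3*w - 1)/(w - 1)
Renaming the variable, T⁻¹(z) = (3*z - 1)/(z - 1).
(Check: ad - bc = -2 ≠ 0, so T is invertible.)

Final answer: (3*z - 1)/(z - 1)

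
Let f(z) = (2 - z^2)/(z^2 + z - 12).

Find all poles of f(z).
{-4, 3}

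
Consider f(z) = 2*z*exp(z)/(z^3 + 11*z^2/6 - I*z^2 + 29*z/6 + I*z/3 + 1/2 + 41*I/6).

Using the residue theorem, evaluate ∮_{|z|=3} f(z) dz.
By the residue theorem, ∮_C f(z) dz = 2πi · (sum of the residues of f at the poles inside |z| = 3).

The denominator factors as (z + 1 - 3*I)*(z + 3/2 + I)*(z - 2/3 + I), so the singularities of f are simple poles at z = -1 + 3*I, z = -3/2 - I, z = 2/3 - I.
  |-1 + 3*I|² = 10 > 9 = 3², so this pole is outside the contour.
  |-3/2 - I|² = 13/4 < 9 = 3², so this pole is inside the contour.
  |2/3 - I|² = 13/9 < 9 = 3², so this pole is inside the contour.

With P(z) = 2*z*exp(z) and Q(z) = z^3 + 11*z^2/6 - I*z^2 + 29*z/6 + I*z/3 + 1/2 + 41*I/6, each pole is simple, so Res(f, z₀) = P(z₀)/Q'(z₀) with Q'(z) = 3*z^2 + 11*z/3 - 2*I*z + 29/6 + I/3.
  Res(f, -3/2 - I) = P(-3/2 - I)/Q'(-3/2 - I) = ((-3 - 2*I)*exp(-3/2 - I))/(13/12 + 26*I/3) = (-228/845 + 264*I/845)*exp(-3/2 - I)
  Res(f, 2/3 - I) = P(2/3 - I)/Q'(2/3 - I) = ((4/3 - 2*I)*exp(2/3 - I))/(65/18 - 26*I/3) = (552/2197 + 108*I/2197)*exp(2/3 - I)

Sum of residues inside C: (552/2197 + 108*I/2197)*exp(2/3 - I) + (-228/845 + 264*I/845)*exp(-3/2 - I)
∮_C f(z) dz = 2πi · ((552/2197 + 108*I/2197)*exp(2/3 - I) + (-228/845 + 264*I/845)*exp(-3/2 - I)) = pi*(-528/845 - 456*I/845)*exp(-3/2 - I) + pi*(-216/2197 + 1104*I/2197)*exp(2/3 - I)

Final answer: pi*(-528/845 - 456*I/845)*exp(-3/2 - I) + pi*(-216/2197 + 1104*I/2197)*exp(2/3 - I)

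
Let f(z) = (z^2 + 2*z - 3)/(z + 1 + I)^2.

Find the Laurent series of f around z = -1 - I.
-5/(z + 1 + I)^2 - 2*I/(z + 1 + I) + 1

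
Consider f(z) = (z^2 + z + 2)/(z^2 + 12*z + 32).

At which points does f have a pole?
The singularities of f are the zeros of the denominator. Factoring,
  z^2 + 12*z + 32 = (z + 4)*(z + 8)
so the candidates are z = -4, z = -8.

Check the numerator P(z) = z^2 + z + 2 at each one:
  P(-4) = 14 ≠ 0, so z = -4 is a (simple) pole.
  P(-8) = 58 ≠ 0, so z = -8 is a (simple) pole.

Poles of f: {-8, -4}

Final answer: {-8, -4}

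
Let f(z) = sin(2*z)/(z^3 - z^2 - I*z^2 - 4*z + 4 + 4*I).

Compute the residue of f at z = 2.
Write f(z) = P(z)/Q(z) with P(z) = sin(2*z) and Q(z) = z^3 - z^2 - I*z^2 - 4*z + 4 + 4*I.
The denominator factors as Q(z) = (z + 2)*(z - 1 - I)*(z - 2), so z = 2 is a simple zero of Q and P is analytic there; z = 2 is therefore a simple pole and
  Res(f, z₀) = P(z₀)/Q'(z₀).

Q'(z) = 3*z^2 - 2*z - 2*I*z - 4, so Q'(2) = 4 - 4*I.
P(2) = sin(4).

Res(f, 2) = (sin(4))/(4 - 4*I) = (1/8 + I/8)*sin(4)

Final answer: (1/8 + I/8)*sin(4)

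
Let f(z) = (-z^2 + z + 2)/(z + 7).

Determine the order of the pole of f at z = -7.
Factor the denominator:
  z + 7 = (z + 7)

The numerator P(z) = -z^2 + z + 2 has P(-7) = -54 ≠ 0, so no factor of (z + 7) cancels.
Near z = -7 we can therefore write f(z) = g(z)/(z + 7) with g analytic at -7 and g(-7) ≠ 0 (g is just the numerator).

Hence z = -7 is a pole of order 1.

Final answer: 1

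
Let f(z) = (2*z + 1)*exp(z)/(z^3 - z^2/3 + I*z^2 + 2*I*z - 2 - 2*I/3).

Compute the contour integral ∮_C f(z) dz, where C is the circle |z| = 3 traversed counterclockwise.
By the residue theorem, ∮_C f(z) dz = 2πi · (sum of the residues of f at the poles inside |z| = 3).

The denominator factors as (z + 1 - I)*(z - 1 + I)*(z - 1/3 + I), so the singularities of f are simple poles at z = -1 + I, z = 1 - I, z = 1/3 - I.
  |-1 + I|² = 2 < 9 = 3², so this pole is inside the contour.
  |1 - I|² = 2 < 9 = 3², so this pole is inside the contour.
  |1/3 - I|² = 10/9 < 9 = 3², so this pole is inside the contour.

With P(z) = (2*z + 1)*exp(z) and Q(z) = z^3 - z^2/3 + I*z^2 + 2*I*z - 2 - 2*I/3, each pole is simple, so Res(f, z₀) = P(z₀)/Q'(z₀) with Q'(z) = 3*z^2 - 2*z/3 + 2*I*z + 2*I.
  Res(f, -1 + I) = P(-1 + I)/Q'(-1 + I) = ((-1 + 2*I)*exp(-1 + I))/(-4/3 - 20*I/3) = (-27/104 - 21*I/104)*exp(-1 + I)
  Res(f, 1 - I) = P(1 - I)/Q'(1 - I) = ((3 - 2*I)*exp(1 - I))/(4/3 - 4*I/3) = (15/8 + 3*I/8)*exp(1 - I)
  Res(f, 1/3 - I) = P(1/3 - I)/Q'(1/3 - I) = ((5/3 - 2*I)*exp(1/3 - I))/(-8/9 + 4*I/3) = (-21/13 - 9*I/52)*exp(1/3 - I)

Sum of residues inside C: (15/8 + 3*I/8)*exp(1 - I) + (-27/104 - 21*I/104)*exp(-1 + I) + (-21/13 - 9*I/52)*exp(1/3 - I)
∮_C f(z) dz = 2πi · ((15/8 + 3*I/8)*exp(1 - I) + (-27/104 - 21*I/104)*exp(-1 + I) + (-21/13 - 9*I/52)*exp(1/3 - I)) = pi*(9/26 - 42*I/13)*exp(1/3 - I) + pi*(21/52 - 27*I/52)*exp(-1 + I) + pi*(-3/4 + 15*I/4)*exp(1 - I)

Final answer: pi*(9/26 - 42*I/13)*exp(1/3 - I) + pi*(21/52 - 27*I/52)*exp(-1 + I) + pi*(-3/4 + 15*I/4)*exp(1 - I)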